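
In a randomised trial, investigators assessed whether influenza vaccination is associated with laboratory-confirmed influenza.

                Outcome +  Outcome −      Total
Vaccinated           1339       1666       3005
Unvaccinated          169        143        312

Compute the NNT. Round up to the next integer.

Risk in treated group = 1339/3005 = 0.44559; risk in control = 169/312 = 0.54167.
Absolute risk reduction = 0.54167 − 0.44559 = 0.09608
NNT = 1 / ARR = 1 / 0.09608 = 10.408 → round up → 11

11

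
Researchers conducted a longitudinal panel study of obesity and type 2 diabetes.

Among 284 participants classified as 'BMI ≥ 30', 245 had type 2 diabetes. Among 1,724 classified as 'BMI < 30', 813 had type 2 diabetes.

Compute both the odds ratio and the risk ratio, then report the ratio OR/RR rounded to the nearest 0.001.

From the description: a = 245, b = 39, c = 813, d = 911.
OR = (245·911)/(39·813) = 223195/31707 = 7.03930
Risk in exposed = 245/284 = 0.86268; risk in unexposed = 813/1724 = 0.47158; RR = 1.82934
OR/RR = 7.03930 / 1.82934 = 3.84800
The outcome is not rare, so the OR lies further from 1 than the RR.

3.848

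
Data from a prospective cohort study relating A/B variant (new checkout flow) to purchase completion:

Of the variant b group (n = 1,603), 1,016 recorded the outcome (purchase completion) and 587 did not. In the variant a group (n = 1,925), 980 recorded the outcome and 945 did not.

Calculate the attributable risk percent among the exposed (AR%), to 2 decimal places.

From the description: a = 1016, b = 587, c = 980, d = 945.
Risk in exposed = 1016/1603 = 0.63381; risk in unexposed = 980/1925 = 0.50909.
RR = 0.63381/0.50909 = 1.24499
AR% = (RR − 1)/RR × 100 = (1.24499 − 1)/1.24499 × 100 = 19.6779%

19.68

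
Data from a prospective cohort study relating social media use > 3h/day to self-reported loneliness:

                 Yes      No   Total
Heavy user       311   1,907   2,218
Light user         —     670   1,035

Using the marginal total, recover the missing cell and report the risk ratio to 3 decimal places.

0.398

The missing cell is in the unexposed row: 1035 − 670 = 365.
So a = 311, b = 1907, c = 365, d = 670.
RR = [a/(a+b)] / [c/(c+d)] = (311/2218) / (365/1035) = 0.14022/0.35266 = 0.39760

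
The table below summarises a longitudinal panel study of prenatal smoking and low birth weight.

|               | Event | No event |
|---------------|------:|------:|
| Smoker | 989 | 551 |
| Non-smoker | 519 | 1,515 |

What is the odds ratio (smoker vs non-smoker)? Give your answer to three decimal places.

Cells: a = 989, b = 551, c = 519, d = 1515.
OR = (a·d)/(b·c) = (989 × 1515) / (551 × 519) = 1498335 / 285969 = 5.23950
The odds of low birth weight are about 5.24 times as high in the smoker group.

5.240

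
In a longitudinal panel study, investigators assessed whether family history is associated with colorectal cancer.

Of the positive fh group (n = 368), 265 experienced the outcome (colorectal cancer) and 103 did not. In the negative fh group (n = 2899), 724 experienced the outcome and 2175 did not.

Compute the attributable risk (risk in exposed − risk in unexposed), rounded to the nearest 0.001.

0.470

From the description: a = 265, b = 103, c = 724, d = 2175.
Risk in exposed = 265/368 = 0.720109; risk in unexposed = 724/2899 = 0.249741.
Risk difference = 0.720109 − 0.249741 = 0.470367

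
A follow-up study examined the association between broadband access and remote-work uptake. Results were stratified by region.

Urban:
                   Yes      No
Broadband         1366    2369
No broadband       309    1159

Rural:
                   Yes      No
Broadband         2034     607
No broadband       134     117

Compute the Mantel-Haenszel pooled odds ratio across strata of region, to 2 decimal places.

2.29

OR_MH = Σ(aᵢdᵢ/nᵢ) / Σ(bᵢcᵢ/nᵢ), where nᵢ is the stratum total.
Stratum 1 (Urban): n = 5203; a·d/n = 1366·1159/5203 = 304.2848; b·c/n = 2369·309/5203 = 140.6921
Stratum 2 (Rural): n = 2892; a·d/n = 2034·117/2892 = 82.2884; b·c/n = 607·134/2892 = 28.1252
OR_MH = (304.2848 + 82.2884) / (140.6921 + 28.1252) = 386.5732 / 168.8173 = 2.28989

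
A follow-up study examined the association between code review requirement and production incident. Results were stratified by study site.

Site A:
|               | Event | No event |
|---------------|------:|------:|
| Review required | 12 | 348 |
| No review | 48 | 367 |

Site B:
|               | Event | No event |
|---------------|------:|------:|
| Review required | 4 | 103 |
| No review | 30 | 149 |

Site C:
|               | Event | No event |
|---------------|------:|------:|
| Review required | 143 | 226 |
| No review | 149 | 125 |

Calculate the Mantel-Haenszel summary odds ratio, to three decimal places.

0.420

OR_MH = Σ(aᵢdᵢ/nᵢ) / Σ(bᵢcᵢ/nᵢ), where nᵢ is the stratum total.
Stratum 1 (Site A): n = 775; a·d/n = 12·367/775 = 5.6826; b·c/n = 348·48/775 = 21.5535
Stratum 2 (Site B): n = 286; a·d/n = 4·149/286 = 2.0839; b·c/n = 103·30/286 = 10.8042
Stratum 3 (Site C): n = 643; a·d/n = 143·125/643 = 27.7994; b·c/n = 226·149/643 = 52.3701
OR_MH = (5.6826 + 2.0839 + 27.7994) / (21.5535 + 10.8042 + 52.3701) = 35.5659 / 84.7279 = 0.41977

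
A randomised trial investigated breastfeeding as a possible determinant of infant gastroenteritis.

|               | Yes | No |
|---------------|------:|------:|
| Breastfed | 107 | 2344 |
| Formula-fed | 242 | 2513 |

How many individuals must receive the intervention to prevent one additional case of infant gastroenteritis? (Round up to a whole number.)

23

Risk in treated group = 107/2451 = 0.04366; risk in control = 242/2755 = 0.08784.
Absolute risk reduction = 0.08784 − 0.04366 = 0.04418
NNT = 1 / ARR = 1 / 0.04418 = 22.632 → round up → 23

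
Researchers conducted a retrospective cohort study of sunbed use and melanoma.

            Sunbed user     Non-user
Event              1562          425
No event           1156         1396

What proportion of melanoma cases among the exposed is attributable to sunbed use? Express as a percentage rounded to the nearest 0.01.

59.39

Reading the table with exposure as columns: a = 1562 (Sunbed user, case), b = 1156 (Sunbed user, non-case), c = 425 (Non-user, case), d = 1396.
Risk in exposed = 1562/2718 = 0.57469; risk in unexposed = 425/1821 = 0.23339.
RR = 0.57469/0.23339 = 2.46237
AR% = (RR − 1)/RR × 100 = (2.46237 − 1)/2.46237 × 100 = 59.3887%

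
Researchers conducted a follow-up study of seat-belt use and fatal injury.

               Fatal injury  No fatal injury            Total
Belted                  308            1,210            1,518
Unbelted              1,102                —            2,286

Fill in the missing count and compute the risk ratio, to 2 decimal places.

0.42

The missing cell is in the unexposed row: 2286 − 1102 = 1184.
So a = 308, b = 1210, c = 1102, d = 1184.
RR = [a/(a+b)] / [c/(c+d)] = (308/1518) / (1102/2286) = 0.20290/0.48206 = 0.42089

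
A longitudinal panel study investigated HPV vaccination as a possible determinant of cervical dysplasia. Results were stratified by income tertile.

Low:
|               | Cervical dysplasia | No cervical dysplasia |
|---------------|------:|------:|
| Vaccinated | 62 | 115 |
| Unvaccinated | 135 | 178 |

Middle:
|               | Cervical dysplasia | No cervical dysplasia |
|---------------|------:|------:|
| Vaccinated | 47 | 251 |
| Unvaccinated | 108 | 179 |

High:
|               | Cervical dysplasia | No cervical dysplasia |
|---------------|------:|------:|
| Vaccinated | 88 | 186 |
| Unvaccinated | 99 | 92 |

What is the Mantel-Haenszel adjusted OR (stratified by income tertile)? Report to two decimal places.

OR_MH = Σ(aᵢdᵢ/nᵢ) / Σ(bᵢcᵢ/nᵢ), where nᵢ is the stratum total.
Stratum 1 (Low): n = 490; a·d/n = 62·178/490 = 22.5224; b·c/n = 115·135/490 = 31.6837
Stratum 2 (Middle): n = 585; a·d/n = 47·179/585 = 14.3812; b·c/n = 251·108/585 = 46.3385
Stratum 3 (High): n = 465; a·d/n = 88·92/465 = 17.4108; b·c/n = 186·99/465 = 39.6000
OR_MH = (22.5224 + 14.3812 + 17.4108) / (31.6837 + 46.3385 + 39.6000) = 54.3144 / 117.6221 = 0.46177

0.46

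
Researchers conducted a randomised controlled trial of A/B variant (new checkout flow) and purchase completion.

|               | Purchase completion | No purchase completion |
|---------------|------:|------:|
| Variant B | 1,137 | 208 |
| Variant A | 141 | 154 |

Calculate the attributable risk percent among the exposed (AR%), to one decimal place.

Cells: a = 1137, b = 208, c = 141, d = 154.
Risk in exposed = 1137/1345 = 0.84535; risk in unexposed = 141/295 = 0.47797.
RR = 0.84535/0.47797 = 1.76865
AR% = (RR − 1)/RR × 100 = (1.76865 − 1)/1.76865 × 100 = 43.4596%

43.5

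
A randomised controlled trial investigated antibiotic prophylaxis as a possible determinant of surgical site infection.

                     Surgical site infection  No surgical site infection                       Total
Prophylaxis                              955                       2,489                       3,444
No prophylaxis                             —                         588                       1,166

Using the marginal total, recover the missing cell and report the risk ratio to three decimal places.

0.559

The missing cell is in the unexposed row: 1166 − 588 = 578.
So a = 955, b = 2489, c = 578, d = 588.
RR = [a/(a+b)] / [c/(c+d)] = (955/3444) / (578/1166) = 0.27729/0.49571 = 0.55939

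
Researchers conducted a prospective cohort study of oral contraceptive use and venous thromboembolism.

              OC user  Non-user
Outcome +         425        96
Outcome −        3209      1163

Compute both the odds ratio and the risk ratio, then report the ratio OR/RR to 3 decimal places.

Reading the table with exposure as columns: a = 425 (OC user, case), b = 3209 (OC user, non-case), c = 96 (Non-user, case), d = 1163.
OR = (425·1163)/(3209·96) = 494275/308064 = 1.60446
Risk in exposed = 425/3634 = 0.11695; risk in unexposed = 96/1259 = 0.07625; RR = 1.53376
OR/RR = 1.60446 / 1.53376 = 1.04609
The outcome is not rare, so the OR lies further from 1 than the RR.

1.046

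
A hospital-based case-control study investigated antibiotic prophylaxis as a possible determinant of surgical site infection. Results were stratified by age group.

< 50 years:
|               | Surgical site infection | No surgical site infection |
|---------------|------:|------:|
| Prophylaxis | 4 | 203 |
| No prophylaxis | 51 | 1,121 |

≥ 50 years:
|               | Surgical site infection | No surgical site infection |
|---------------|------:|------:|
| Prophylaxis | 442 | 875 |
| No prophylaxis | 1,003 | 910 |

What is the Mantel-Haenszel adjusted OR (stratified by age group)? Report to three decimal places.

OR_MH = Σ(aᵢdᵢ/nᵢ) / Σ(bᵢcᵢ/nᵢ), where nᵢ is the stratum total.
Stratum 1 (< 50 years): n = 1379; a·d/n = 4·1121/1379 = 3.2516; b·c/n = 203·51/1379 = 7.5076
Stratum 2 (≥ 50 years): n = 3230; a·d/n = 442·910/3230 = 124.5263; b·c/n = 875·1003/3230 = 271.7105
OR_MH = (3.2516 + 124.5263) / (7.5076 + 271.7105) = 127.7779 / 279.2181 = 0.45763

0.458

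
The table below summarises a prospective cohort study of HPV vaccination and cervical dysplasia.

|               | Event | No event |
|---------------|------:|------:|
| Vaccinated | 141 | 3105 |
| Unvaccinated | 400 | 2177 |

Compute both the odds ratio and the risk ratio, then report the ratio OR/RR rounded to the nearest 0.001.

0.883

Cells: a = 141, b = 3105, c = 400, d = 2177.
OR = (141·2177)/(3105·400) = 306957/1242000 = 0.24715
Risk in exposed = 141/3246 = 0.04344; risk in unexposed = 400/2577 = 0.15522; RR = 0.27985
OR/RR = 0.24715 / 0.27985 = 0.88314
The outcome is not rare, so the OR lies further from 1 than the RR.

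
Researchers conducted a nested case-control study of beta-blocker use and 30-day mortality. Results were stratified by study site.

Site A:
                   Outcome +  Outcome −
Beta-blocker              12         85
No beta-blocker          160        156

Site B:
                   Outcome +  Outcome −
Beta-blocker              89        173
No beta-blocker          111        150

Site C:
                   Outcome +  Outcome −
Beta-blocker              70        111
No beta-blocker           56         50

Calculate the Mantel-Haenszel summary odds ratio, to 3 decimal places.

OR_MH = Σ(aᵢdᵢ/nᵢ) / Σ(bᵢcᵢ/nᵢ), where nᵢ is the stratum total.
Stratum 1 (Site A): n = 413; a·d/n = 12·156/413 = 4.5327; b·c/n = 85·160/413 = 32.9298
Stratum 2 (Site B): n = 523; a·d/n = 89·150/523 = 25.5258; b·c/n = 173·111/523 = 36.7170
Stratum 3 (Site C): n = 287; a·d/n = 70·50/287 = 12.1951; b·c/n = 111·56/287 = 21.6585
OR_MH = (4.5327 + 25.5258 + 12.1951) / (32.9298 + 36.7170 + 21.6585) = 42.2536 / 91.3053 = 0.46277

0.463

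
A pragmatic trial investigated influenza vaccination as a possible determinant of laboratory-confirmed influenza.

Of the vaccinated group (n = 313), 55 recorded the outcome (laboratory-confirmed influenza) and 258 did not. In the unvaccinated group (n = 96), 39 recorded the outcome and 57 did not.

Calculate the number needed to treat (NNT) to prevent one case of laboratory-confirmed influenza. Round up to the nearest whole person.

Risk in treated group = 55/313 = 0.17572; risk in control = 39/96 = 0.40625.
Absolute risk reduction = 0.40625 − 0.17572 = 0.23053
NNT = 1 / ARR = 1 / 0.23053 = 4.338 → round up → 5

5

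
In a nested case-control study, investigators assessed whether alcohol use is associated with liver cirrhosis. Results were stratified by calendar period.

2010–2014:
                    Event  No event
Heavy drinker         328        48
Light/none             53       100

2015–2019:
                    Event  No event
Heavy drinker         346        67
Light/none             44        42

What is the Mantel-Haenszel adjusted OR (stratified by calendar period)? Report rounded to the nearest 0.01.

8.50

OR_MH = Σ(aᵢdᵢ/nᵢ) / Σ(bᵢcᵢ/nᵢ), where nᵢ is the stratum total.
Stratum 1 (2010–2014): n = 529; a·d/n = 328·100/529 = 62.0038; b·c/n = 48·53/529 = 4.8091
Stratum 2 (2015–2019): n = 499; a·d/n = 346·42/499 = 29.1222; b·c/n = 67·44/499 = 5.9078
OR_MH = (62.0038 + 29.1222) / (4.8091 + 5.9078) = 91.1260 / 10.7169 = 8.50303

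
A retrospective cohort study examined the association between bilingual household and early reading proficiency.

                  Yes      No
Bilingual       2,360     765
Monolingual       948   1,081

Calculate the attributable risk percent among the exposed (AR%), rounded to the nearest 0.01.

38.13

Cells: a = 2360, b = 765, c = 948, d = 1081.
Risk in exposed = 2360/3125 = 0.75520; risk in unexposed = 948/2029 = 0.46723.
RR = 0.75520/0.46723 = 1.61635
AR% = (RR − 1)/RR × 100 = (1.61635 − 1)/1.61635 × 100 = 38.1323%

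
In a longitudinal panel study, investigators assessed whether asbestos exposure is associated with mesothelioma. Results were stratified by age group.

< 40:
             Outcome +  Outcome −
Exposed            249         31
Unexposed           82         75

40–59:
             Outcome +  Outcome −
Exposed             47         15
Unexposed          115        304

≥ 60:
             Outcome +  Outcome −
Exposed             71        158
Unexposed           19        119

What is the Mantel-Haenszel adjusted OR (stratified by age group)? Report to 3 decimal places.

OR_MH = Σ(aᵢdᵢ/nᵢ) / Σ(bᵢcᵢ/nᵢ), where nᵢ is the stratum total.
Stratum 1 (< 40): n = 437; a·d/n = 249·75/437 = 42.7346; b·c/n = 31·82/437 = 5.8169
Stratum 2 (40–59): n = 481; a·d/n = 47·304/481 = 29.7048; b·c/n = 15·115/481 = 3.5863
Stratum 3 (≥ 60): n = 367; a·d/n = 71·119/367 = 23.0218; b·c/n = 158·19/367 = 8.1798
OR_MH = (42.7346 + 29.7048 + 23.0218) / (5.8169 + 3.5863 + 8.1798) = 95.4611 / 17.5830 = 5.42916

5.429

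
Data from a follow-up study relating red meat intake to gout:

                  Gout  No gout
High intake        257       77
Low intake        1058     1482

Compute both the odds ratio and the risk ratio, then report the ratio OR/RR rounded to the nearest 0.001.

2.531

Cells: a = 257, b = 77, c = 1058, d = 1482.
OR = (257·1482)/(77·1058) = 380874/81466 = 4.67525
Risk in exposed = 257/334 = 0.76946; risk in unexposed = 1058/2540 = 0.41654; RR = 1.84729
OR/RR = 4.67525 / 1.84729 = 2.53087
The outcome is not rare, so the OR lies further from 1 than the RR.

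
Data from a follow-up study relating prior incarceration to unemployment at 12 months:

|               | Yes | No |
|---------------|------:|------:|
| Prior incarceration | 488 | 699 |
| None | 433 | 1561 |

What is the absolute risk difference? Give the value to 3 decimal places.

0.194

Cells: a = 488, b = 699, c = 433, d = 1561.
Risk in exposed = 488/1187 = 0.411120; risk in unexposed = 433/1994 = 0.217151.
Risk difference = 0.411120 − 0.217151 = 0.193969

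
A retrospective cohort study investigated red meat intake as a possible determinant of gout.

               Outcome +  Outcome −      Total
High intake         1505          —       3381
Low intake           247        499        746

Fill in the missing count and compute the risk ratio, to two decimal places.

The missing cell is in the exposed row: 3381 − 1505 = 1876.
So a = 1505, b = 1876, c = 247, d = 499.
RR = [a/(a+b)] / [c/(c+d)] = (1505/3381) / (247/746) = 0.44513/0.33110 = 1.34441

1.34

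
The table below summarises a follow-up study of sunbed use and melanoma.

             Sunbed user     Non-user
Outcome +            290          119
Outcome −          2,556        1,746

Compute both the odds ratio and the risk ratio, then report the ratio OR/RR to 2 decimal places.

1.04

Reading the table with exposure as columns: a = 290 (Sunbed user, case), b = 2556 (Sunbed user, non-case), c = 119 (Non-user, case), d = 1746.
OR = (290·1746)/(2556·119) = 506340/304164 = 1.66469
Risk in exposed = 290/2846 = 0.10190; risk in unexposed = 119/1865 = 0.06381; RR = 1.59696
OR/RR = 1.66469 / 1.59696 = 1.04241
The outcome is not rare, so the OR lies further from 1 than the RR.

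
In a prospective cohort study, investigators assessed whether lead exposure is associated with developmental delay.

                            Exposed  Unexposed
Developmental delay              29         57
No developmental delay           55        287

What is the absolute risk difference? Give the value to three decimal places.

Reading the table with exposure as columns: a = 29 (Exposed, case), b = 55 (Exposed, non-case), c = 57 (Unexposed, case), d = 287.
Risk in exposed = 29/84 = 0.345238; risk in unexposed = 57/344 = 0.165698.
Risk difference = 0.345238 − 0.165698 = 0.179540

0.180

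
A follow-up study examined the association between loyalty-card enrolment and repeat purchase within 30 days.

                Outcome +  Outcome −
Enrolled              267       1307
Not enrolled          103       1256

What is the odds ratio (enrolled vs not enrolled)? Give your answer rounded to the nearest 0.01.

2.49

Cells: a = 267, b = 1307, c = 103, d = 1256.
OR = (a·d)/(b·c) = (267 × 1256) / (1307 × 103) = 335352 / 134621 = 2.49108
The odds of repeat purchase within 30 days are about 2.49 times as high in the enrolled group.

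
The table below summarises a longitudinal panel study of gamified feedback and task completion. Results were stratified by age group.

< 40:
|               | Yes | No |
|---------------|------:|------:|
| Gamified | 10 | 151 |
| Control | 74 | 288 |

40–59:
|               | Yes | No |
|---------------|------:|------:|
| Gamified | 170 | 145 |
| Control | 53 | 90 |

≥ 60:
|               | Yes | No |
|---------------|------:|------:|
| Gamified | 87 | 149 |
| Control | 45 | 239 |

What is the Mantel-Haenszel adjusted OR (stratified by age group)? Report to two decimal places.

1.55

OR_MH = Σ(aᵢdᵢ/nᵢ) / Σ(bᵢcᵢ/nᵢ), where nᵢ is the stratum total.
Stratum 1 (< 40): n = 523; a·d/n = 10·288/523 = 5.5067; b·c/n = 151·74/523 = 21.3652
Stratum 2 (40–59): n = 458; a·d/n = 170·90/458 = 33.4061; b·c/n = 145·53/458 = 16.7795
Stratum 3 (≥ 60): n = 520; a·d/n = 87·239/520 = 39.9865; b·c/n = 149·45/520 = 12.8942
OR_MH = (5.5067 + 33.4061 + 39.9865) / (21.3652 + 16.7795 + 12.8942) = 78.8993 / 51.0389 = 1.54587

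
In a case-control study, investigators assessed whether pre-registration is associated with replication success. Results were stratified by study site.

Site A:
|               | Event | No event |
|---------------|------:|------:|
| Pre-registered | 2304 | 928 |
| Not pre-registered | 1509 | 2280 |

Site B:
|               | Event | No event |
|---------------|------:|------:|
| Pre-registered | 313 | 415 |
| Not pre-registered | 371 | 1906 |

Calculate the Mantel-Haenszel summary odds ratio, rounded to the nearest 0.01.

OR_MH = Σ(aᵢdᵢ/nᵢ) / Σ(bᵢcᵢ/nᵢ), where nᵢ is the stratum total.
Stratum 1 (Site A): n = 7021; a·d/n = 2304·2280/7021 = 748.2011; b·c/n = 928·1509/7021 = 199.4519
Stratum 2 (Site B): n = 3005; a·d/n = 313·1906/3005 = 198.5285; b·c/n = 415·371/3005 = 51.2363
OR_MH = (748.2011 + 198.5285) / (199.4519 + 51.2363) = 946.7296 / 250.6882 = 3.77652

3.78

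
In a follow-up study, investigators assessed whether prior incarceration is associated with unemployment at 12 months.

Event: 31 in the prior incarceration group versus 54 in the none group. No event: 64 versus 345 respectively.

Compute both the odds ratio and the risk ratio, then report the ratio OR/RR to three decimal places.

1.283

From the description: a = 31, b = 64, c = 54, d = 345.
OR = (31·345)/(64·54) = 10695/3456 = 3.09462
Risk in exposed = 31/95 = 0.32632; risk in unexposed = 54/399 = 0.13534; RR = 2.41111
OR/RR = 3.09462 / 2.41111 = 1.28348
The outcome is not rare, so the OR lies further from 1 than the RR.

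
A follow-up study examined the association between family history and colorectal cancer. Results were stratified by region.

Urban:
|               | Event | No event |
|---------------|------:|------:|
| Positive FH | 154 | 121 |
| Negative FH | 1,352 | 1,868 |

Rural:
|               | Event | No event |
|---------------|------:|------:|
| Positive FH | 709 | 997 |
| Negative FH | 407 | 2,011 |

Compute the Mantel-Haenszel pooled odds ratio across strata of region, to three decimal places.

2.948

OR_MH = Σ(aᵢdᵢ/nᵢ) / Σ(bᵢcᵢ/nᵢ), where nᵢ is the stratum total.
Stratum 1 (Urban): n = 3495; a·d/n = 154·1868/3495 = 82.3096; b·c/n = 121·1352/3495 = 46.8074
Stratum 2 (Rural): n = 4124; a·d/n = 709·2011/4124 = 345.7321; b·c/n = 997·407/4124 = 98.3945
OR_MH = (82.3096 + 345.7321) / (46.8074 + 98.3945) = 428.0416 / 145.2020 = 2.94791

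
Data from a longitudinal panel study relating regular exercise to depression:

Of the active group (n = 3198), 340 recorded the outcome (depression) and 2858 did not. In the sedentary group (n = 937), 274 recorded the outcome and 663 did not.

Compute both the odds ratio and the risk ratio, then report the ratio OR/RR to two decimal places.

From the description: a = 340, b = 2858, c = 274, d = 663.
OR = (340·663)/(2858·274) = 225420/783092 = 0.28786
Risk in exposed = 340/3198 = 0.10632; risk in unexposed = 274/937 = 0.29242; RR = 0.36357
OR/RR = 0.28786 / 0.36357 = 0.79175
The outcome is not rare, so the OR lies further from 1 than the RR.

0.79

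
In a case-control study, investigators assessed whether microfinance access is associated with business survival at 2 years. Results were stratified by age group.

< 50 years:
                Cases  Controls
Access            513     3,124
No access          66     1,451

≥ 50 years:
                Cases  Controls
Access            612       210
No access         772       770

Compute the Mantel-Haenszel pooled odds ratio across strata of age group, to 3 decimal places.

OR_MH = Σ(aᵢdᵢ/nᵢ) / Σ(bᵢcᵢ/nᵢ), where nᵢ is the stratum total.
Stratum 1 (< 50 years): n = 5154; a·d/n = 513·1451/5154 = 144.4243; b·c/n = 3124·66/5154 = 40.0047
Stratum 2 (≥ 50 years): n = 2364; a·d/n = 612·770/2364 = 199.3401; b·c/n = 210·772/2364 = 68.5787
OR_MH = (144.4243 + 199.3401) / (40.0047 + 68.5787) = 343.7644 / 108.5833 = 3.16590

3.166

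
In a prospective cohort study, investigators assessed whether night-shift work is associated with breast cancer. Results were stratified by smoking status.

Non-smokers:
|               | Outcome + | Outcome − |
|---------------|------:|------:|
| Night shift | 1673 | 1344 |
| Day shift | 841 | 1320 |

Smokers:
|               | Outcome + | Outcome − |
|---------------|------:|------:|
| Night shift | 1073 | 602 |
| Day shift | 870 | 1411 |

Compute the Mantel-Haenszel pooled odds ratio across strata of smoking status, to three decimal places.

OR_MH = Σ(aᵢdᵢ/nᵢ) / Σ(bᵢcᵢ/nᵢ), where nᵢ is the stratum total.
Stratum 1 (Non-smokers): n = 5178; a·d/n = 1673·1320/5178 = 426.4890; b·c/n = 1344·841/5178 = 218.2897
Stratum 2 (Smokers): n = 3956; a·d/n = 1073·1411/3956 = 382.7106; b·c/n = 602·870/3956 = 132.3913
OR_MH = (426.4890 + 382.7106) / (218.2897 + 132.3913) = 809.1996 / 350.6810 = 2.30751

2.308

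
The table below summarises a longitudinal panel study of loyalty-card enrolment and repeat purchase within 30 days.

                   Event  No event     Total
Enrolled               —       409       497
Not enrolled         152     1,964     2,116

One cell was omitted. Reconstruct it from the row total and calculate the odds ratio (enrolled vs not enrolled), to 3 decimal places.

2.780

The missing cell is in the exposed row: 497 − 409 = 88.
So a = 88, b = 409, c = 152, d = 1964.
OR = (a·d)/(b·c) = (88 × 1964) / (409 × 152) = 172832 / 62168 = 2.78008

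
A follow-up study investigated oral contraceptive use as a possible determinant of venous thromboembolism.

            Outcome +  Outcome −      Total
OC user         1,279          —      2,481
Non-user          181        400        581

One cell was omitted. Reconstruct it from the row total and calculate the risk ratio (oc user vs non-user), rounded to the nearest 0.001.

The missing cell is in the exposed row: 2481 − 1279 = 1202.
So a = 1279, b = 1202, c = 181, d = 400.
RR = [a/(a+b)] / [c/(c+d)] = (1279/2481) / (181/581) = 0.51552/0.31153 = 1.65478

1.655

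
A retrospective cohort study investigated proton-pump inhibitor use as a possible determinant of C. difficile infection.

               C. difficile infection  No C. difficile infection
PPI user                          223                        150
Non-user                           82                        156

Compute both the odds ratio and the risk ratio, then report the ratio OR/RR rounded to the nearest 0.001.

1.630

Cells: a = 223, b = 150, c = 82, d = 156.
OR = (223·156)/(150·82) = 34788/12300 = 2.82829
Risk in exposed = 223/373 = 0.59786; risk in unexposed = 82/238 = 0.34454; RR = 1.73524
OR/RR = 2.82829 / 1.73524 = 1.62992
The outcome is not rare, so the OR lies further from 1 than the RR.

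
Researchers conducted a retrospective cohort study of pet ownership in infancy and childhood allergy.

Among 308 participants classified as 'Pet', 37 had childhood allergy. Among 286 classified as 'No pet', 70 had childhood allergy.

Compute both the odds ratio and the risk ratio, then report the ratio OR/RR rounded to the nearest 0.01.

From the description: a = 37, b = 271, c = 70, d = 216.
OR = (37·216)/(271·70) = 7992/18970 = 0.42130
Risk in exposed = 37/308 = 0.12013; risk in unexposed = 70/286 = 0.24476; RR = 0.49082
OR/RR = 0.42130 / 0.49082 = 0.85836
The outcome is not rare, so the OR lies further from 1 than the RR.

0.86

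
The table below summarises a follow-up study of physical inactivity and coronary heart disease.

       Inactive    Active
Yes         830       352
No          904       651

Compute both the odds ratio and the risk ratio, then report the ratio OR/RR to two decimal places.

1.24

Reading the table with exposure as columns: a = 830 (Inactive, case), b = 904 (Inactive, non-case), c = 352 (Active, case), d = 651.
OR = (830·651)/(904·352) = 540330/318208 = 1.69804
Risk in exposed = 830/1734 = 0.47866; risk in unexposed = 352/1003 = 0.35095; RR = 1.36391
OR/RR = 1.69804 / 1.36391 = 1.24498
The outcome is not rare, so the OR lies further from 1 than the RR.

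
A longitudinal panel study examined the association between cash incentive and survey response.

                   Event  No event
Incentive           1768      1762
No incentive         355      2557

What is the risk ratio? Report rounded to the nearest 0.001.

Cells: a = 1768, b = 1762, c = 355, d = 2557.
Risk in exposed = 1768/3530 = 0.50085; risk in unexposed = 355/2912 = 0.12191.
RR = 0.50085 / 0.12191 = 4.10838
The risk among the exposed is 4.11 times that among the unexposed.

4.108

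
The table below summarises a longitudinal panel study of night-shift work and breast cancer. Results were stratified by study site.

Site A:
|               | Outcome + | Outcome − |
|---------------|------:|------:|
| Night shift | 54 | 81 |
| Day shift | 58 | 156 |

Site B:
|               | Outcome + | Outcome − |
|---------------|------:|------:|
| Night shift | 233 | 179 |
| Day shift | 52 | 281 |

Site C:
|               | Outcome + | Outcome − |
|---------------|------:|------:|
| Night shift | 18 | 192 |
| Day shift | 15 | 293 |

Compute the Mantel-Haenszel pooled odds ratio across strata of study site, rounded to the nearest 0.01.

OR_MH = Σ(aᵢdᵢ/nᵢ) / Σ(bᵢcᵢ/nᵢ), where nᵢ is the stratum total.
Stratum 1 (Site A): n = 349; a·d/n = 54·156/349 = 24.1375; b·c/n = 81·58/349 = 13.4613
Stratum 2 (Site B): n = 745; a·d/n = 233·281/745 = 87.8832; b·c/n = 179·52/745 = 12.4940
Stratum 3 (Site C): n = 518; a·d/n = 18·293/518 = 10.1815; b·c/n = 192·15/518 = 5.5598
OR_MH = (24.1375 + 87.8832 + 10.1815) / (13.4613 + 12.4940 + 5.5598) = 122.2022 / 31.5151 = 3.87757

3.88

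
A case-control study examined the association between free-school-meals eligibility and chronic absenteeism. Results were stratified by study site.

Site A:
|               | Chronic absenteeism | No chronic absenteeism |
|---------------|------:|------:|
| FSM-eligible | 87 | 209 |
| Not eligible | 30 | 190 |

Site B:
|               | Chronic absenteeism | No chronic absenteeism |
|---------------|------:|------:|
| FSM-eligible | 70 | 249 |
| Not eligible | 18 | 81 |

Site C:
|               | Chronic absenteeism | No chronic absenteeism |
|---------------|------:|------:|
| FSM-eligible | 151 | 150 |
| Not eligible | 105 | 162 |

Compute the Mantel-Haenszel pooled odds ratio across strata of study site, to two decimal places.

1.75

OR_MH = Σ(aᵢdᵢ/nᵢ) / Σ(bᵢcᵢ/nᵢ), where nᵢ is the stratum total.
Stratum 1 (Site A): n = 516; a·d/n = 87·190/516 = 32.0349; b·c/n = 209·30/516 = 12.1512
Stratum 2 (Site B): n = 418; a·d/n = 70·81/418 = 13.5646; b·c/n = 249·18/418 = 10.7225
Stratum 3 (Site C): n = 568; a·d/n = 151·162/568 = 43.0669; b·c/n = 150·105/568 = 27.7289
OR_MH = (32.0349 + 13.5646 + 43.0669) / (12.1512 + 10.7225 + 27.7289) = 88.6664 / 50.6025 = 1.75221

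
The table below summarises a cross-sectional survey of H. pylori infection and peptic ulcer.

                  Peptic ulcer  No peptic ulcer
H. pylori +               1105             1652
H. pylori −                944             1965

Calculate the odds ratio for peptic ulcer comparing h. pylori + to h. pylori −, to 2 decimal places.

Cells: a = 1105, b = 1652, c = 944, d = 1965.
OR = (a·d)/(b·c) = (1105 × 1965) / (1652 × 944) = 2171325 / 1559488 = 1.39233
The odds of peptic ulcer are about 1.39 times as high in the h. pylori + group.

1.39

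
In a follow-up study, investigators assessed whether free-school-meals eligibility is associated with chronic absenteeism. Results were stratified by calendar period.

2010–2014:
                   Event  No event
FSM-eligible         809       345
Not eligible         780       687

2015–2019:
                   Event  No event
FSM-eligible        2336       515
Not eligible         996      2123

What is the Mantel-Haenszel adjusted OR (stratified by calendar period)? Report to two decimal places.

5.53

OR_MH = Σ(aᵢdᵢ/nᵢ) / Σ(bᵢcᵢ/nᵢ), where nᵢ is the stratum total.
Stratum 1 (2010–2014): n = 2621; a·d/n = 809·687/2621 = 212.0500; b·c/n = 345·780/2621 = 102.6707
Stratum 2 (2015–2019): n = 5970; a·d/n = 2336·2123/5970 = 830.7082; b·c/n = 515·996/5970 = 85.9196
OR_MH = (212.0500 + 830.7082) / (102.6707 + 85.9196) = 1042.7582 / 188.5903 = 5.52922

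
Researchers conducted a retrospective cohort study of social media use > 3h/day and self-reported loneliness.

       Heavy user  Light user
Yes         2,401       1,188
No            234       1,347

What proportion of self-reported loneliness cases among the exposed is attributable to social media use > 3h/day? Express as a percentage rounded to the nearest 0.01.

Reading the table with exposure as columns: a = 2401 (Heavy user, case), b = 234 (Heavy user, non-case), c = 1188 (Light user, case), d = 1347.
Risk in exposed = 2401/2635 = 0.91120; risk in unexposed = 1188/2535 = 0.46864.
RR = 0.91120/0.46864 = 1.94434
AR% = (RR − 1)/RR × 100 = (1.94434 − 1)/1.94434 × 100 = 48.5688%

48.57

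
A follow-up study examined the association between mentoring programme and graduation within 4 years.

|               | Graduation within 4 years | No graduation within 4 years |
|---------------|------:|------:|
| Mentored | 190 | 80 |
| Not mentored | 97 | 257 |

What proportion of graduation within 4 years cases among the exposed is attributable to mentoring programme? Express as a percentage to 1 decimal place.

Cells: a = 190, b = 80, c = 97, d = 257.
Risk in exposed = 190/270 = 0.70370; risk in unexposed = 97/354 = 0.27401.
RR = 0.70370/0.27401 = 2.56816
AR% = (RR − 1)/RR × 100 = (2.56816 − 1)/2.56816 × 100 = 61.0616%

61.1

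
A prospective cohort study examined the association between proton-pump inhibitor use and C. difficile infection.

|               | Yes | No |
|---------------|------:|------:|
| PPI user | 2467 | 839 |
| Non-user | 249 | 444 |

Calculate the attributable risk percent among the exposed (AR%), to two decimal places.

Cells: a = 2467, b = 839, c = 249, d = 444.
Risk in exposed = 2467/3306 = 0.74622; risk in unexposed = 249/693 = 0.35931.
RR = 0.74622/0.35931 = 2.07683
AR% = (RR − 1)/RR × 100 = (2.07683 − 1)/2.07683 × 100 = 51.8496%

51.85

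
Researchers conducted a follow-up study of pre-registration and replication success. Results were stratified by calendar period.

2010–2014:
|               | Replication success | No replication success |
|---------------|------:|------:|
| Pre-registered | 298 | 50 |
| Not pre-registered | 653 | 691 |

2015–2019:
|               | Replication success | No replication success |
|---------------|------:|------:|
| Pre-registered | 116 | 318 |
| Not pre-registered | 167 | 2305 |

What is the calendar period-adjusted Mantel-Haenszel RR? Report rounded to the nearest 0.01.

2.11

RR_MH = Σ(aᵢ·n₀ᵢ/nᵢ) / Σ(cᵢ·n₁ᵢ/nᵢ), with n₁ᵢ = aᵢ+bᵢ (exposed), n₀ᵢ = cᵢ+dᵢ (unexposed), nᵢ = n₁ᵢ+n₀ᵢ.
Stratum 1 (2010–2014): n₁ = 348, n₀ = 1344, n = 1692; a·n₀/n = 298·1344/1692 = 236.7092; c·n₁/n = 653·348/1692 = 134.3050
Stratum 2 (2015–2019): n₁ = 434, n₀ = 2472, n = 2906; a·n₀/n = 116·2472/2906 = 98.6758; c·n₁/n = 167·434/2906 = 24.9408
RR_MH = (236.7092 + 98.6758) / (134.3050 + 24.9408) = 335.3851 / 159.2458 = 2.10608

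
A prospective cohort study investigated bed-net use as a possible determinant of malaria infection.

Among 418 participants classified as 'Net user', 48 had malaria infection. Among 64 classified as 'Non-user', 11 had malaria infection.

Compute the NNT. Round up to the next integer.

18

Risk in treated group = 48/418 = 0.11483; risk in control = 11/64 = 0.17188.
Absolute risk reduction = 0.17188 − 0.11483 = 0.05704
NNT = 1 / ARR = 1 / 0.05704 = 17.531 → round up → 18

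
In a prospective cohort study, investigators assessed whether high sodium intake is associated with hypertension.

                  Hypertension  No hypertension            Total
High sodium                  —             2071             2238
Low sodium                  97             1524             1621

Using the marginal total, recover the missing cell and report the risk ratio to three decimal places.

The missing cell is in the exposed row: 2238 − 2071 = 167.
So a = 167, b = 2071, c = 97, d = 1524.
RR = [a/(a+b)] / [c/(c+d)] = (167/2238) / (97/1621) = 0.07462/0.05984 = 1.24700

1.247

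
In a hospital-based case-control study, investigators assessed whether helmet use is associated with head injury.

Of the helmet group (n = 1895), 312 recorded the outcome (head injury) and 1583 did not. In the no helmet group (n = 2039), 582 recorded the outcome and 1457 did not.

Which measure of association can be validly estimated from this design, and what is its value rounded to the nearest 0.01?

From the description: a = 312, b = 1583, c = 582, d = 1457.
This is a hospital-based case-control study: participants were sampled on outcome status, so risks in the source population cannot be estimated directly — relative risk is not valid here. The odds ratio is the appropriate measure.
OR = (a·d)/(b·c) = (312 × 1457) / (1583 × 582) = 454584 / 921306 = 0.49341

0.49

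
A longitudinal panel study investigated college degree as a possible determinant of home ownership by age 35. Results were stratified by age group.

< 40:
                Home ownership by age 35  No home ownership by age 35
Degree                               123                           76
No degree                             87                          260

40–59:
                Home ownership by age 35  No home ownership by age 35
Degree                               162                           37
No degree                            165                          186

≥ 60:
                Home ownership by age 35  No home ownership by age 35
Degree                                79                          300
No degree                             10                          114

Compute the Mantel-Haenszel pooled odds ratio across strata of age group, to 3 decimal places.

OR_MH = Σ(aᵢdᵢ/nᵢ) / Σ(bᵢcᵢ/nᵢ), where nᵢ is the stratum total.
Stratum 1 (< 40): n = 546; a·d/n = 123·260/546 = 58.5714; b·c/n = 76·87/546 = 12.1099
Stratum 2 (40–59): n = 550; a·d/n = 162·186/550 = 54.7855; b·c/n = 37·165/550 = 11.1000
Stratum 3 (≥ 60): n = 503; a·d/n = 79·114/503 = 17.9046; b·c/n = 300·10/503 = 5.9642
OR_MH = (58.5714 + 54.7855 + 17.9046) / (12.1099 + 11.1000 + 5.9642) = 131.2615 / 29.1741 = 4.49925

4.499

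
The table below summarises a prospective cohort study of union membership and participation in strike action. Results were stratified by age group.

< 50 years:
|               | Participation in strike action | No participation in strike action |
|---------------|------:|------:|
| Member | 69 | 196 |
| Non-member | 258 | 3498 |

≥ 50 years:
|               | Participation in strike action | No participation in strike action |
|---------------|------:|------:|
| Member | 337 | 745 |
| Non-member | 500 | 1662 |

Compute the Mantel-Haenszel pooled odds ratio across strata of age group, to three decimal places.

OR_MH = Σ(aᵢdᵢ/nᵢ) / Σ(bᵢcᵢ/nᵢ), where nᵢ is the stratum total.
Stratum 1 (< 50 years): n = 4021; a·d/n = 69·3498/4021 = 60.0254; b·c/n = 196·258/4021 = 12.5760
Stratum 2 (≥ 50 years): n = 3244; a·d/n = 337·1662/3244 = 172.6554; b·c/n = 745·500/3244 = 114.8274
OR_MH = (60.0254 + 172.6554) / (12.5760 + 114.8274) = 232.6807 / 127.4033 = 1.82633

1.826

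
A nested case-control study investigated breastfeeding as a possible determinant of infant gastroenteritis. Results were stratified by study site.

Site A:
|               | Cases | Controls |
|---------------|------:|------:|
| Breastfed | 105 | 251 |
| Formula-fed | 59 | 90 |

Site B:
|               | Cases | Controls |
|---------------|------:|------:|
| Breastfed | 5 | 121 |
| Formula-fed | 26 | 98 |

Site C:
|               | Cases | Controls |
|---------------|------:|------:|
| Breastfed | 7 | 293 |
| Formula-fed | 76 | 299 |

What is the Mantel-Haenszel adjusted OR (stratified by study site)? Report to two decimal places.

OR_MH = Σ(aᵢdᵢ/nᵢ) / Σ(bᵢcᵢ/nᵢ), where nᵢ is the stratum total.
Stratum 1 (Site A): n = 505; a·d/n = 105·90/505 = 18.7129; b·c/n = 251·59/505 = 29.3248
Stratum 2 (Site B): n = 250; a·d/n = 5·98/250 = 1.9600; b·c/n = 121·26/250 = 12.5840
Stratum 3 (Site C): n = 675; a·d/n = 7·299/675 = 3.1007; b·c/n = 293·76/675 = 32.9896
OR_MH = (18.7129 + 1.9600 + 3.1007) / (29.3248 + 12.5840 + 32.9896) = 23.7736 / 74.8984 = 0.31741

0.32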